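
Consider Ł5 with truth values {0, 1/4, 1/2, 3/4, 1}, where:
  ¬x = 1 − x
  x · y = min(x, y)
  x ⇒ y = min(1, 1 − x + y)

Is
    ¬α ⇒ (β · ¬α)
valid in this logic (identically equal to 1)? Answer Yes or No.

Counterexample: take α = 0, β = 0.
¬α = ¬0 = 1
¬α = ¬0 = 1
β · ¬α = 0 · 1 = 0
¬α ⇒ (β · ¬α) = 1 ⇒ 0 = 0
This gives 0 ≠ 1.

No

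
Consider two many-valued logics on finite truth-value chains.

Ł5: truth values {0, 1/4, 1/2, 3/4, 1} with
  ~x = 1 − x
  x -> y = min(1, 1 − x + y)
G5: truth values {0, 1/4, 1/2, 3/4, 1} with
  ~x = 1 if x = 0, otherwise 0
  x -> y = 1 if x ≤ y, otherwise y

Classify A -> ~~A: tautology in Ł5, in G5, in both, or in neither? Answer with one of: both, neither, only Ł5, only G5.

In Ł5: every assignment gives 1 — tautology.
In G5: every assignment gives 1 — tautology.

both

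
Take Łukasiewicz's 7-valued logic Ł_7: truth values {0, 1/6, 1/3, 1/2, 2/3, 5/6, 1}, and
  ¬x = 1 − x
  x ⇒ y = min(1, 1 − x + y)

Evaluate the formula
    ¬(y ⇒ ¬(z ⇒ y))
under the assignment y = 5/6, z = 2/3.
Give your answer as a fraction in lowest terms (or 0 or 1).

5/6

z ⇒ y = 2/3 ⇒ 5/6 = 1
¬(z ⇒ y) = ¬1 = 0
y ⇒ ¬(z ⇒ y) = 5/6 ⇒ 0 = 1/6
¬(y ⇒ ¬(z ⇒ y)) = ¬1/6 = 5/6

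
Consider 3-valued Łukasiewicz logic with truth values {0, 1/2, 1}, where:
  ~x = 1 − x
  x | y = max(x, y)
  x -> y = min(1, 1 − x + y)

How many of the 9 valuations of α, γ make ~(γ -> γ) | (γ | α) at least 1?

5

α = 0, γ = 0 ↦ 0  <
α = 0, γ = 1/2 ↦ 1/2  <
α = 0, γ = 1 ↦ 1  ≥
α = 1/2, γ = 0 ↦ 1/2  <
α = 1/2, γ = 1/2 ↦ 1/2  <
α = 1/2, γ = 1 ↦ 1  ≥
α = 1, γ = 0 ↦ 1  ≥
α = 1, γ = 1/2 ↦ 1  ≥
α = 1, γ = 1 ↦ 1  ≥
So 5 of the 9 assignments meet the threshold.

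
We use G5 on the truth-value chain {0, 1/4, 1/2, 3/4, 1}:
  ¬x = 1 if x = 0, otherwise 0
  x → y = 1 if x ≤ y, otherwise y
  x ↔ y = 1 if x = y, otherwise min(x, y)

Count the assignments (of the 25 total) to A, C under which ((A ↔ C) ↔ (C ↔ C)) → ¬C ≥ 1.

value 1: 9 assignments (counts)
value 0: 16 assignments
So 9 of the 25 assignments meet the threshold.

9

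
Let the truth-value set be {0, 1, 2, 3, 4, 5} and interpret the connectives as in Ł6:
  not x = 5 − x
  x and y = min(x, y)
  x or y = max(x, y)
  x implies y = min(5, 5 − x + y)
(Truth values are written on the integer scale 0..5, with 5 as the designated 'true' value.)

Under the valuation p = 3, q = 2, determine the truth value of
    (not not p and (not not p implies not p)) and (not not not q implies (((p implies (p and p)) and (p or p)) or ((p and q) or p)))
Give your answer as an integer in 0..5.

3

not p = not 3 = 2
not not p = not 2 = 3
not p = not 3 = 2
not not p = not 2 = 3
not p = not 3 = 2
not not p implies not p = 3 implies 2 = 4
not not p and (not not p implies not p) = 3 and 4 = 3
not q = not 2 = 3
not not q = not 3 = 2
not not not q = not 2 = 3
p and p = 3 and 3 = 3
p implies (p and p) = 3 implies 3 = 5
p or p = 3 or 3 = 3
(p implies (p and p)) and (p or p) = 5 and 3 = 3
p and q = 3 and 2 = 2
(p and q) or p = 2 or 3 = 3
((p implies (p and p)) and (p or p)) or ((p and q) or p) = 3 or 3 = 3
not not not q implies (((p implies (p and p)) and (p or p)) or ((p and q) or p)) = 3 implies 3 = 5
(not not p and (not not p implies not p)) and (not not not q implies (((p implies (p and p)) and (p or p)) or ((p and q) or p))) = 3 and 5 = 3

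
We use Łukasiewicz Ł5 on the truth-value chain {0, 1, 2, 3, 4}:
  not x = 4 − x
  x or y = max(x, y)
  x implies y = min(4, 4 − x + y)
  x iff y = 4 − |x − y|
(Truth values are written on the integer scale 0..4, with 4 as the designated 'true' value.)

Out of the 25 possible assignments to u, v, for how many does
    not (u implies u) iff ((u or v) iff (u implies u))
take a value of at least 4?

value 4: 1 assignment (counts)
value 3: 3 assignments
value 2: 5 assignments
value 1: 7 assignments
value 0: 9 assignments
So 1 of the 25 assignments meets the threshold.

1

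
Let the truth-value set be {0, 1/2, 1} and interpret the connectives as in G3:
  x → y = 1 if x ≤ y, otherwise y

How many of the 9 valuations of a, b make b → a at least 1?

a = 0, b = 0 ↦ 1  ≥
a = 0, b = 1/2 ↦ 0  <
a = 0, b = 1 ↦ 0  <
a = 1/2, b = 0 ↦ 1  ≥
a = 1/2, b = 1/2 ↦ 1  ≥
a = 1/2, b = 1 ↦ 1/2  <
a = 1, b = 0 ↦ 1  ≥
a = 1, b = 1/2 ↦ 1  ≥
a = 1, b = 1 ↦ 1  ≥
So 6 of the 9 assignments meet the threshold.

6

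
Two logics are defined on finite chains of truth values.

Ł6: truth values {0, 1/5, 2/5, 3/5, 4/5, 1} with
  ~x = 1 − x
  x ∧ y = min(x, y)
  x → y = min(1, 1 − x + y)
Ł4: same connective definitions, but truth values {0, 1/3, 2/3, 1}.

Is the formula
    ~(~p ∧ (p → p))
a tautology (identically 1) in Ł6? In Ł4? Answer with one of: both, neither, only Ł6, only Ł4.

neither

In Ł6: at p = 0 the value is 0 — not a tautology.
In Ł4: at p = 0 the value is 0 — not a tautology.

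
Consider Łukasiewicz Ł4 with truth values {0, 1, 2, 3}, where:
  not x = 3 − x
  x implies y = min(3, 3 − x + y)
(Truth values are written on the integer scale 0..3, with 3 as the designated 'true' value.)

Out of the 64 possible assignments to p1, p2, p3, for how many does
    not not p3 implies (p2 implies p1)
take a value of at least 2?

60

value 3: 54 assignments (counts)
value 2: 6 assignments (counts)
value 1: 3 assignments
value 0: 1 assignment
So 60 of the 64 assignments meet the threshold.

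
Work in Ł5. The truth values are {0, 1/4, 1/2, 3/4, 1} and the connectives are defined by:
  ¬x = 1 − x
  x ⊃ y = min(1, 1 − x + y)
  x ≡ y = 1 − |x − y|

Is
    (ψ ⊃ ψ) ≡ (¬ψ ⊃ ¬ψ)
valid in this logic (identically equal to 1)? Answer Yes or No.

ψ = 0 ↦ 1
ψ = 1/4 ↦ 1
ψ = 1/2 ↦ 1
ψ = 3/4 ↦ 1
ψ = 1 ↦ 1
Every assignment gives a value ≥ 1.

Yes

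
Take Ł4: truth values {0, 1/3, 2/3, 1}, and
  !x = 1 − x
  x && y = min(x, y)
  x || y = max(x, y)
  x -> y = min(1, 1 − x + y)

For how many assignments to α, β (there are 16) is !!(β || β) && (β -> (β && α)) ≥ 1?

α = 0, β = 0 ↦ 0  <
α = 0, β = 1/3 ↦ 1/3  <
α = 0, β = 2/3 ↦ 1/3  <
α = 0, β = 1 ↦ 0  <
α = 1/3, β = 0 ↦ 0  <
α = 1/3, β = 1/3 ↦ 1/3  <
α = 1/3, β = 2/3 ↦ 2/3  <
α = 1/3, β = 1 ↦ 1/3  <
α = 2/3, β = 0 ↦ 0  <
α = 2/3, β = 1/3 ↦ 1/3  <
α = 2/3, β = 2/3 ↦ 2/3  <
α = 2/3, β = 1 ↦ 2/3  <
α = 1, β = 0 ↦ 0  <
α = 1, β = 1/3 ↦ 1/3  <
α = 1, β = 2/3 ↦ 2/3  <
α = 1, β = 1 ↦ 1  ≥
So 1 of the 16 assignments meets the threshold.

1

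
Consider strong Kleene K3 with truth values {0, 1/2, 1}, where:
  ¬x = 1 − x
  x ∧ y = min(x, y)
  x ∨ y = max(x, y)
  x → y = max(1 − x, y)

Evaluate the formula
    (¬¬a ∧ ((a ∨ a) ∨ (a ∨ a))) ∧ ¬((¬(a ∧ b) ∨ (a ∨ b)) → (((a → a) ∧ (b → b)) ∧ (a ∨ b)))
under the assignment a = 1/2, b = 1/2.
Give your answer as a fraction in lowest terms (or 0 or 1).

1/2

¬a = ¬1/2 = 1/2
¬¬a = ¬1/2 = 1/2
a ∨ a = 1/2 ∨ 1/2 = 1/2
a ∨ a = 1/2 ∨ 1/2 = 1/2
(a ∨ a) ∨ (a ∨ a) = 1/2 ∨ 1/2 = 1/2
¬¬a ∧ ((a ∨ a) ∨ (a ∨ a)) = 1/2 ∧ 1/2 = 1/2
a ∧ b = 1/2 ∧ 1/2 = 1/2
¬(a ∧ b) = ¬1/2 = 1/2
a ∨ b = 1/2 ∨ 1/2 = 1/2
¬(a ∧ b) ∨ (a ∨ b) = 1/2 ∨ 1/2 = 1/2
a → a = 1/2 → 1/2 = 1/2
b → b = 1/2 → 1/2 = 1/2
(a → a) ∧ (b → b) = 1/2 ∧ 1/2 = 1/2
a ∨ b = 1/2 ∨ 1/2 = 1/2
((a → a) ∧ (b → b)) ∧ (a ∨ b) = 1/2 ∧ 1/2 = 1/2
(¬(a ∧ b) ∨ (a ∨ b)) → (((a → a) ∧ (b → b)) ∧ (a ∨ b)) = 1/2 → 1/2 = 1/2
¬((¬(a ∧ b) ∨ (a ∨ b)) → (((a → a) ∧ (b → b)) ∧ (a ∨ b))) = ¬1/2 = 1/2
(¬¬a ∧ ((a ∨ a) ∨ (a ∨ a))) ∧ ¬((¬(a ∧ b) ∨ (a ∨ b)) → (((a → a) ∧ (b → b)) ∧ (a ∨ b))) = 1/2 ∧ 1/2 = 1/2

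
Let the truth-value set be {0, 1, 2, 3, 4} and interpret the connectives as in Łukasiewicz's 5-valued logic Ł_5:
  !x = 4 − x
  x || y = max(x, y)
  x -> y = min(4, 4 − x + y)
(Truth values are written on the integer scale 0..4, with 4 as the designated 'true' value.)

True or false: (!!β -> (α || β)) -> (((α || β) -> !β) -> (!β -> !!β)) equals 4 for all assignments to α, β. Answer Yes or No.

No

Counterexample: take α = 0, β = 0.
!β = !0 = 4
!!β = !4 = 0
α || β = 0 || 0 = 0
!!β -> (α || β) = 0 -> 0 = 4
α || β = 0 || 0 = 0
!β = !0 = 4
(α || β) -> !β = 0 -> 4 = 4
!β = !0 = 4
!β = !0 = 4
!!β = !4 = 0
!β -> !!β = 4 -> 0 = 0
((α || β) -> !β) -> (!β -> !!β) = 4 -> 0 = 0
(!!β -> (α || β)) -> (((α || β) -> !β) -> (!β -> !!β)) = 4 -> 0 = 0
This gives 0 ≠ 4.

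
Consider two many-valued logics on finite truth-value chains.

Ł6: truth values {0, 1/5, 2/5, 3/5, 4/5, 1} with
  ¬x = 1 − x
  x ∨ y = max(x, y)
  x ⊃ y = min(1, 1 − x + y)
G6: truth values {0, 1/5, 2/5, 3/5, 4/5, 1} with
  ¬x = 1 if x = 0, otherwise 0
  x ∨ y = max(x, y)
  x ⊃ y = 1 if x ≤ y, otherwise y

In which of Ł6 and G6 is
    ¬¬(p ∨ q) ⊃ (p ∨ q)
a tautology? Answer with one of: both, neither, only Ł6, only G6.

In Ł6: every assignment gives 1 — tautology.
In G6: at p = 0, q = 1/5 the value is 1/5 — not a tautology.

only Ł6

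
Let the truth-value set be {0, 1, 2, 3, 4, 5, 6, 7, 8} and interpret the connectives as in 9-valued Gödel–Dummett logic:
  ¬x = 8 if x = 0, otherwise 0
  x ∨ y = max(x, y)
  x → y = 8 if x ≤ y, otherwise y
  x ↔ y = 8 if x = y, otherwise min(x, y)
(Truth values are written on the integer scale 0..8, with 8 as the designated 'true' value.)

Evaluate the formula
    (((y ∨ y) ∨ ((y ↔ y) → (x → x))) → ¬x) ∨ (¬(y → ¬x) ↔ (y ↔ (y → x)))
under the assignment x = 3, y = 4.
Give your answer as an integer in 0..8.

3

y ∨ y = 4 ∨ 4 = 4
y ↔ y = 4 ↔ 4 = 8
x → x = 3 → 3 = 8
(y ↔ y) → (x → x) = 8 → 8 = 8
(y ∨ y) ∨ ((y ↔ y) → (x → x)) = 4 ∨ 8 = 8
¬x = ¬3 = 0
((y ∨ y) ∨ ((y ↔ y) → (x → x))) → ¬x = 8 → 0 = 0
¬x = ¬3 = 0
y → ¬x = 4 → 0 = 0
¬(y → ¬x) = ¬0 = 8
y → x = 4 → 3 = 3
y ↔ (y → x) = 4 ↔ 3 = 3
¬(y → ¬x) ↔ (y ↔ (y → x)) = 8 ↔ 3 = 3
(((y ∨ y) ∨ ((y ↔ y) → (x → x))) → ¬x) ∨ (¬(y → ¬x) ↔ (y ↔ (y → x))) = 0 ∨ 3 = 3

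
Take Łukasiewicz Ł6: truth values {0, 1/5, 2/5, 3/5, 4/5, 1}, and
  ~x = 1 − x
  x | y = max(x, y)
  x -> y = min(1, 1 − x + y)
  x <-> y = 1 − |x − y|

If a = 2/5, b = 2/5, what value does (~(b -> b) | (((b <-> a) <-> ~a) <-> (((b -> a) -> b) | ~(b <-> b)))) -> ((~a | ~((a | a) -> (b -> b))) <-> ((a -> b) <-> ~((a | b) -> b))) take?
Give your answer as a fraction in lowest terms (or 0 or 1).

b -> b = 2/5 -> 2/5 = 1
~(b -> b) = ~1 = 0
b <-> a = 2/5 <-> 2/5 = 1
~a = ~2/5 = 3/5
(b <-> a) <-> ~a = 1 <-> 3/5 = 3/5
b -> a = 2/5 -> 2/5 = 1
(b -> a) -> b = 1 -> 2/5 = 2/5
b <-> b = 2/5 <-> 2/5 = 1
~(b <-> b) = ~1 = 0
((b -> a) -> b) | ~(b <-> b) = 2/5 | 0 = 2/5
((b <-> a) <-> ~a) <-> (((b -> a) -> b) | ~(b <-> b)) = 3/5 <-> 2/5 = 4/5
~(b -> b) | (((b <-> a) <-> ~a) <-> (((b -> a) -> b) | ~(b <-> b))) = 0 | 4/5 = 4/5
~a = ~2/5 = 3/5
a | a = 2/5 | 2/5 = 2/5
b -> b = 2/5 -> 2/5 = 1
(a | a) -> (b -> b) = 2/5 -> 1 = 1
~((a | a) -> (b -> b)) = ~1 = 0
~a | ~((a | a) -> (b -> b)) = 3/5 | 0 = 3/5
a -> b = 2/5 -> 2/5 = 1
a | b = 2/5 | 2/5 = 2/5
(a | b) -> b = 2/5 -> 2/5 = 1
~((a | b) -> b) = ~1 = 0
(a -> b) <-> ~((a | b) -> b) = 1 <-> 0 = 0
(~a | ~((a | a) -> (b -> b))) <-> ((a -> b) <-> ~((a | b) -> b)) = 3/5 <-> 0 = 2/5
(~(b -> b) | (((b <-> a) <-> ~a) <-> (((b -> a) -> b) | ~(b <-> b)))) -> ((~a | ~((a | a) -> (b -> b))) <-> ((a -> b) <-> ~((a | b) -> b))) = 4/5 -> 2/5 = 3/5

3/5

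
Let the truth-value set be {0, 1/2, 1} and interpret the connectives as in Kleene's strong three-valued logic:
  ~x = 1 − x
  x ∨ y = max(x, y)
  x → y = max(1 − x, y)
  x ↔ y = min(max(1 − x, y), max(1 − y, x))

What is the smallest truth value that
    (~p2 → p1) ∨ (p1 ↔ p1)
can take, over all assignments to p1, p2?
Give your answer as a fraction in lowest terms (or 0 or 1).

Take p1 = 1/2, p2 = 0:
~p2 = ~0 = 1
~p2 → p1 = 1 → 1/2 = 1/2
p1 ↔ p1 = 1/2 ↔ 1/2 = 1/2
(~p2 → p1) ∨ (p1 ↔ p1) = 1/2 ∨ 1/2 = 1/2
No assignment yields a value below 1/2, so this is the minimum.

1/2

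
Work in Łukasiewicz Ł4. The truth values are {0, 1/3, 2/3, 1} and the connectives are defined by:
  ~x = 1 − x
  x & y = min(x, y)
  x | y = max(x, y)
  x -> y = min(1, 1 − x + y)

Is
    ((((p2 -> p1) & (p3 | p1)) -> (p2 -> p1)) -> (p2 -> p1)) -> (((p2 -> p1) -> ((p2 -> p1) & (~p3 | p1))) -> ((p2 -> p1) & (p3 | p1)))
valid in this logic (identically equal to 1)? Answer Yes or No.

No

Counterexample: take p1 = 0, p2 = 0, p3 = 0.
p2 -> p1 = 0 -> 0 = 1
p3 | p1 = 0 | 0 = 0
(p2 -> p1) & (p3 | p1) = 1 & 0 = 0
p2 -> p1 = 0 -> 0 = 1
((p2 -> p1) & (p3 | p1)) -> (p2 -> p1) = 0 -> 1 = 1
p2 -> p1 = 0 -> 0 = 1
(((p2 -> p1) & (p3 | p1)) -> (p2 -> p1)) -> (p2 -> p1) = 1 -> 1 = 1
p2 -> p1 = 0 -> 0 = 1
p2 -> p1 = 0 -> 0 = 1
~p3 = ~0 = 1
~p3 | p1 = 1 | 0 = 1
(p2 -> p1) & (~p3 | p1) = 1 & 1 = 1
(p2 -> p1) -> ((p2 -> p1) & (~p3 | p1)) = 1 -> 1 = 1
p2 -> p1 = 0 -> 0 = 1
p3 | p1 = 0 | 0 = 0
(p2 -> p1) & (p3 | p1) = 1 & 0 = 0
((p2 -> p1) -> ((p2 -> p1) & (~p3 | p1))) -> ((p2 -> p1) & (p3 | p1)) = 1 -> 0 = 0
((((p2 -> p1) & (p3 | p1)) -> (p2 -> p1)) -> (p2 -> p1)) -> (((p2 -> p1) -> ((p2 -> p1) & (~p3 | p1))) -> ((p2 -> p1) & (p3 | p1))) = 1 -> 0 = 0
This gives 0 ≠ 1.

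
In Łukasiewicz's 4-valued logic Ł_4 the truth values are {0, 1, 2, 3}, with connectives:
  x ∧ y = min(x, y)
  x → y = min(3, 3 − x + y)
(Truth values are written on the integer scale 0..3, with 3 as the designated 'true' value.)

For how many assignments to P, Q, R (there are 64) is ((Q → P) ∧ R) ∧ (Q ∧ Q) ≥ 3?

value 3: 1 assignment (counts)
value 2: 9 assignments
value 1: 23 assignments
value 0: 31 assignments
So 1 of the 64 assignments meets the threshold.

1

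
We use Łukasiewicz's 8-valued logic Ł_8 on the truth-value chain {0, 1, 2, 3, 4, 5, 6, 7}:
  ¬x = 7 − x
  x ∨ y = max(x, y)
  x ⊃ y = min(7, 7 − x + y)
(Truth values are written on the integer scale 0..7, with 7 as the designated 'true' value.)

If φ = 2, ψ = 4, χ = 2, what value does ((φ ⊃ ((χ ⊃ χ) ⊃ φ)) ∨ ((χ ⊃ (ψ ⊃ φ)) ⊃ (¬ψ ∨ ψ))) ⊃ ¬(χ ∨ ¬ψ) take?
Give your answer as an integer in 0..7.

4

χ ⊃ χ = 2 ⊃ 2 = 7
(χ ⊃ χ) ⊃ φ = 7 ⊃ 2 = 2
φ ⊃ ((χ ⊃ χ) ⊃ φ) = 2 ⊃ 2 = 7
ψ ⊃ φ = 4 ⊃ 2 = 5
χ ⊃ (ψ ⊃ φ) = 2 ⊃ 5 = 7
¬ψ = ¬4 = 3
¬ψ ∨ ψ = 3 ∨ 4 = 4
(χ ⊃ (ψ ⊃ φ)) ⊃ (¬ψ ∨ ψ) = 7 ⊃ 4 = 4
(φ ⊃ ((χ ⊃ χ) ⊃ φ)) ∨ ((χ ⊃ (ψ ⊃ φ)) ⊃ (¬ψ ∨ ψ)) = 7 ∨ 4 = 7
¬ψ = ¬4 = 3
χ ∨ ¬ψ = 2 ∨ 3 = 3
¬(χ ∨ ¬ψ) = ¬3 = 4
((φ ⊃ ((χ ⊃ χ) ⊃ φ)) ∨ ((χ ⊃ (ψ ⊃ φ)) ⊃ (¬ψ ∨ ψ))) ⊃ ¬(χ ∨ ¬ψ) = 7 ⊃ 4 = 4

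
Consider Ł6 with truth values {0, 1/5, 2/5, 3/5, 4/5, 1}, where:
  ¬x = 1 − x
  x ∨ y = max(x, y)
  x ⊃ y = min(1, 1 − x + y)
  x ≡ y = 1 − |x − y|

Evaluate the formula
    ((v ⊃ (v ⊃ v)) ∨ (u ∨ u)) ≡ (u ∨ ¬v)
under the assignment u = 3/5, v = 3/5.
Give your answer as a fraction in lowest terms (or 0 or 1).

3/5

v ⊃ v = 3/5 ⊃ 3/5 = 1
v ⊃ (v ⊃ v) = 3/5 ⊃ 1 = 1
u ∨ u = 3/5 ∨ 3/5 = 3/5
(v ⊃ (v ⊃ v)) ∨ (u ∨ u) = 1 ∨ 3/5 = 1
¬v = ¬3/5 = 2/5
u ∨ ¬v = 3/5 ∨ 2/5 = 3/5
((v ⊃ (v ⊃ v)) ∨ (u ∨ u)) ≡ (u ∨ ¬v) = 1 ≡ 3/5 = 3/5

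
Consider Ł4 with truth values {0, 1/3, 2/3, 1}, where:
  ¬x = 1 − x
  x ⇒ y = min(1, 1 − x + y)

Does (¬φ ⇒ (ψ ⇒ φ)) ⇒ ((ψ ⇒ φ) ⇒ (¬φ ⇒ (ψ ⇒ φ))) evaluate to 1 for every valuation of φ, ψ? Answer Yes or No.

Yes

φ = 0, ψ = 0 ↦ 1
φ = 0, ψ = 1/3 ↦ 1
φ = 0, ψ = 2/3 ↦ 1
φ = 0, ψ = 1 ↦ 1
φ = 1/3, ψ = 0 ↦ 1
φ = 1/3, ψ = 1/3 ↦ 1
φ = 1/3, ψ = 2/3 ↦ 1
φ = 1/3, ψ = 1 ↦ 1
φ = 2/3, ψ = 0 ↦ 1
φ = 2/3, ψ = 1/3 ↦ 1
φ = 2/3, ψ = 2/3 ↦ 1
φ = 2/3, ψ = 1 ↦ 1
φ = 1, ψ = 0 ↦ 1
φ = 1, ψ = 1/3 ↦ 1
φ = 1, ψ = 2/3 ↦ 1
φ = 1, ψ = 1 ↦ 1
Every assignment gives a value ≥ 1.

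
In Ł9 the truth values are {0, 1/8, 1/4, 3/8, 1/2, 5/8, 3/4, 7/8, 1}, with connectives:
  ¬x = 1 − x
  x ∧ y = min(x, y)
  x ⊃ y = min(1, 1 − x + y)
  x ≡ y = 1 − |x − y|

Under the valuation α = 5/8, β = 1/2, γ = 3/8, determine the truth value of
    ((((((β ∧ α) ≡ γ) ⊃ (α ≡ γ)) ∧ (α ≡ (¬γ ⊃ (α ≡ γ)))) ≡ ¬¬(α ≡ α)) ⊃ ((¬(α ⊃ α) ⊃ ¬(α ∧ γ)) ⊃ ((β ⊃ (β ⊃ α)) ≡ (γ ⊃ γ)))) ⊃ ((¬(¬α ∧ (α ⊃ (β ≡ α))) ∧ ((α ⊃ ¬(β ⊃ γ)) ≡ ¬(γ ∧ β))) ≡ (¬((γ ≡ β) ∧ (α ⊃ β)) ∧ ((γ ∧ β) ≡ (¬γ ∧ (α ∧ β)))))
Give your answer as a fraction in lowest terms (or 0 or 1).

1/2

β ∧ α = 1/2 ∧ 5/8 = 1/2
(β ∧ α) ≡ γ = 1/2 ≡ 3/8 = 7/8
α ≡ γ = 5/8 ≡ 3/8 = 3/4
((β ∧ α) ≡ γ) ⊃ (α ≡ γ) = 7/8 ⊃ 3/4 = 7/8
¬γ = ¬3/8 = 5/8
α ≡ γ = 5/8 ≡ 3/8 = 3/4
¬γ ⊃ (α ≡ γ) = 5/8 ⊃ 3/4 = 1
α ≡ (¬γ ⊃ (α ≡ γ)) = 5/8 ≡ 1 = 5/8
(((β ∧ α) ≡ γ) ⊃ (α ≡ γ)) ∧ (α ≡ (¬γ ⊃ (α ≡ γ))) = 7/8 ∧ 5/8 = 5/8
α ≡ α = 5/8 ≡ 5/8 = 1
¬(α ≡ α) = ¬1 = 0
¬¬(α ≡ α) = ¬0 = 1
((((β ∧ α) ≡ γ) ⊃ (α ≡ γ)) ∧ (α ≡ (¬γ ⊃ (α ≡ γ)))) ≡ ¬¬(α ≡ α) = 5/8 ≡ 1 = 5/8
α ⊃ α = 5/8 ⊃ 5/8 = 1
¬(α ⊃ α) = ¬1 = 0
α ∧ γ = 5/8 ∧ 3/8 = 3/8
¬(α ∧ γ) = ¬3/8 = 5/8
¬(α ⊃ α) ⊃ ¬(α ∧ γ) = 0 ⊃ 5/8 = 1
β ⊃ α = 1/2 ⊃ 5/8 = 1
β ⊃ (β ⊃ α) = 1/2 ⊃ 1 = 1
γ ⊃ γ = 3/8 ⊃ 3/8 = 1
(β ⊃ (β ⊃ α)) ≡ (γ ⊃ γ) = 1 ≡ 1 = 1
(¬(α ⊃ α) ⊃ ¬(α ∧ γ)) ⊃ ((β ⊃ (β ⊃ α)) ≡ (γ ⊃ γ)) = 1 ⊃ 1 = 1
(((((β ∧ α) ≡ γ) ⊃ (α ≡ γ)) ∧ (α ≡ (¬γ ⊃ (α ≡ γ)))) ≡ ¬¬(α ≡ α)) ⊃ ((¬(α ⊃ α) ⊃ ¬(α ∧ γ)) ⊃ ((β ⊃ (β ⊃ α)) ≡ (γ ⊃ γ))) = 5/8 ⊃ 1 = 1
¬α = ¬5/8 = 3/8
β ≡ α = 1/2 ≡ 5/8 = 7/8
α ⊃ (β ≡ α) = 5/8 ⊃ 7/8 = 1
¬α ∧ (α ⊃ (β ≡ α)) = 3/8 ∧ 1 = 3/8
¬(¬α ∧ (α ⊃ (β ≡ α))) = ¬3/8 = 5/8
β ⊃ γ = 1/2 ⊃ 3/8 = 7/8
¬(β ⊃ γ) = ¬7/8 = 1/8
α ⊃ ¬(β ⊃ γ) = 5/8 ⊃ 1/8 = 1/2
γ ∧ β = 3/8 ∧ 1/2 = 3/8
¬(γ ∧ β) = ¬3/8 = 5/8
(α ⊃ ¬(β ⊃ γ)) ≡ ¬(γ ∧ β) = 1/2 ≡ 5/8 = 7/8
¬(¬α ∧ (α ⊃ (β ≡ α))) ∧ ((α ⊃ ¬(β ⊃ γ)) ≡ ¬(γ ∧ β)) = 5/8 ∧ 7/8 = 5/8
γ ≡ β = 3/8 ≡ 1/2 = 7/8
α ⊃ β = 5/8 ⊃ 1/2 = 7/8
(γ ≡ β) ∧ (α ⊃ β) = 7/8 ∧ 7/8 = 7/8
¬((γ ≡ β) ∧ (α ⊃ β)) = ¬7/8 = 1/8
γ ∧ β = 3/8 ∧ 1/2 = 3/8
¬γ = ¬3/8 = 5/8
α ∧ β = 5/8 ∧ 1/2 = 1/2
¬γ ∧ (α ∧ β) = 5/8 ∧ 1/2 = 1/2
(γ ∧ β) ≡ (¬γ ∧ (α ∧ β)) = 3/8 ≡ 1/2 = 7/8
¬((γ ≡ β) ∧ (α ⊃ β)) ∧ ((γ ∧ β) ≡ (¬γ ∧ (α ∧ β))) = 1/8 ∧ 7/8 = 1/8
(¬(¬α ∧ (α ⊃ (β ≡ α))) ∧ ((α ⊃ ¬(β ⊃ γ)) ≡ ¬(γ ∧ β))) ≡ (¬((γ ≡ β) ∧ (α ⊃ β)) ∧ ((γ ∧ β) ≡ (¬γ ∧ (α ∧ β)))) = 5/8 ≡ 1/8 = 1/2
((((((β ∧ α) ≡ γ) ⊃ (α ≡ γ)) ∧ (α ≡ (¬γ ⊃ (α ≡ γ)))) ≡ ¬¬(α ≡ α)) ⊃ ((¬(α ⊃ α) ⊃ ¬(α ∧ γ)) ⊃ ((β ⊃ (β ⊃ α)) ≡ (γ ⊃ γ)))) ⊃ ((¬(¬α ∧ (α ⊃ (β ≡ α))) ∧ ((α ⊃ ¬(β ⊃ γ)) ≡ ¬(γ ∧ β))) ≡ (¬((γ ≡ β) ∧ (α ⊃ β)) ∧ ((γ ∧ β) ≡ (¬γ ∧ (α ∧ β))))) = 1 ⊃ 1/2 = 1/2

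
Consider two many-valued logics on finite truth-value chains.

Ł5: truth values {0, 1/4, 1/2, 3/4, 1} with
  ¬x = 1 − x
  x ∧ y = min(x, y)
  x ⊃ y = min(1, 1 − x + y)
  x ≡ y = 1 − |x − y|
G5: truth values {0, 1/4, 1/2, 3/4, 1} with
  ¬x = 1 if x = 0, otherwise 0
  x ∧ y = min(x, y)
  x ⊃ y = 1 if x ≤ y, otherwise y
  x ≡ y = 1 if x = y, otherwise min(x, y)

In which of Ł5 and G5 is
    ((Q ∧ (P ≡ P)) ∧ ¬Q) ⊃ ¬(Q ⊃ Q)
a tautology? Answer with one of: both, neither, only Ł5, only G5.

only G5

In Ł5: at P = 0, Q = 1/4 the value is 3/4 — not a tautology.
In G5: every assignment gives 1 — tautology.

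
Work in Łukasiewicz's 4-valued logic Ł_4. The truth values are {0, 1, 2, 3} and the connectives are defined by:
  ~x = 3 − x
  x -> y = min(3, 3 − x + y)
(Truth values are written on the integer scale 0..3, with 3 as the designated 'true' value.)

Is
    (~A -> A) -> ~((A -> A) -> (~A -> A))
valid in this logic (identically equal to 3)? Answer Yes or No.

Counterexample: take A = 1.
~A = ~1 = 2
~A -> A = 2 -> 1 = 2
A -> A = 1 -> 1 = 3
~A -> A = 2 -> 1 = 2
(A -> A) -> (~A -> A) = 3 -> 2 = 2
~((A -> A) -> (~A -> A)) = ~2 = 1
(~A -> A) -> ~((A -> A) -> (~A -> A)) = 2 -> 1 = 2
This gives 2 ≠ 3.

No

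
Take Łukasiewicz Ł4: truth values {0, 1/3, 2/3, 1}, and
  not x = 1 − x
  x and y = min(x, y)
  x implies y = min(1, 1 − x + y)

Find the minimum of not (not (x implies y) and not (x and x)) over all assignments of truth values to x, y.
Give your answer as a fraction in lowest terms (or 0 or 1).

2/3

Take x = 1/3, y = 0:
x implies y = 1/3 implies 0 = 2/3
not (x implies y) = not 2/3 = 1/3
x and x = 1/3 and 1/3 = 1/3
not (x and x) = not 1/3 = 2/3
not (x implies y) and not (x and x) = 1/3 and 2/3 = 1/3
not (not (x implies y) and not (x and x)) = not 1/3 = 2/3
No assignment yields a value below 2/3, so this is the minimum.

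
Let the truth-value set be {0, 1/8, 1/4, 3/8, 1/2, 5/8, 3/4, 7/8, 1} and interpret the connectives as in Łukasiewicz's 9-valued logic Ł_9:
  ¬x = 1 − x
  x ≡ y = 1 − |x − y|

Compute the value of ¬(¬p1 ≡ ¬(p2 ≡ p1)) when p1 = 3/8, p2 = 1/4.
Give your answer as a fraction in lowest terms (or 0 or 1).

1/2

¬p1 = ¬3/8 = 5/8
p2 ≡ p1 = 1/4 ≡ 3/8 = 7/8
¬(p2 ≡ p1) = ¬7/8 = 1/8
¬p1 ≡ ¬(p2 ≡ p1) = 5/8 ≡ 1/8 = 1/2
¬(¬p1 ≡ ¬(p2 ≡ p1)) = ¬1/2 = 1/2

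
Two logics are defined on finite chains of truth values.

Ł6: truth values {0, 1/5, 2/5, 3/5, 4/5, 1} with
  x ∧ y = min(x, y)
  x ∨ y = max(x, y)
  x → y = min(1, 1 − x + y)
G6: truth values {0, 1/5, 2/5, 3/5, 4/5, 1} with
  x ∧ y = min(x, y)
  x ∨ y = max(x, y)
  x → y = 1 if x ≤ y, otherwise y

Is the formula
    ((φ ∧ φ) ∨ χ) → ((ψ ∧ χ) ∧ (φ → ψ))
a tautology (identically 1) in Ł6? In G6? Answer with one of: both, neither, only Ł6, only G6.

neither

In Ł6: at φ = 0, ψ = 0, χ = 1/5 the value is 4/5 — not a tautology.
In G6: at φ = 0, ψ = 0, χ = 1/5 the value is 0 — not a tautology.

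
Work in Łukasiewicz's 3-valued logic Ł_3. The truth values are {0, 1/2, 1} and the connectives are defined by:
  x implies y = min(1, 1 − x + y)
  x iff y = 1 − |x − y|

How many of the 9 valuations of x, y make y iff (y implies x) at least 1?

x = 0, y = 0 ↦ 0  <
x = 0, y = 1/2 ↦ 1  ≥
x = 0, y = 1 ↦ 0  <
x = 1/2, y = 0 ↦ 0  <
x = 1/2, y = 1/2 ↦ 1/2  <
x = 1/2, y = 1 ↦ 1/2  <
x = 1, y = 0 ↦ 0  <
x = 1, y = 1/2 ↦ 1/2  <
x = 1, y = 1 ↦ 1  ≥
So 2 of the 9 assignments meet the threshold.

2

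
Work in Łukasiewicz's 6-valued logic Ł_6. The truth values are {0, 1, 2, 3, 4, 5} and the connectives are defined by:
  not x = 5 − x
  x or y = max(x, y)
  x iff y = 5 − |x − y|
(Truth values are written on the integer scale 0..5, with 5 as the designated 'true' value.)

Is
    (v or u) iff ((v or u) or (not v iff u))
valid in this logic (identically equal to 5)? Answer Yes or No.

No

Counterexample: take u = 1, v = 1.
v or u = 1 or 1 = 1
not v = not 1 = 4
not v iff u = 4 iff 1 = 2
(v or u) or (not v iff u) = 1 or 2 = 2
(v or u) iff ((v or u) or (not v iff u)) = 1 iff 2 = 4
This gives 4 ≠ 5.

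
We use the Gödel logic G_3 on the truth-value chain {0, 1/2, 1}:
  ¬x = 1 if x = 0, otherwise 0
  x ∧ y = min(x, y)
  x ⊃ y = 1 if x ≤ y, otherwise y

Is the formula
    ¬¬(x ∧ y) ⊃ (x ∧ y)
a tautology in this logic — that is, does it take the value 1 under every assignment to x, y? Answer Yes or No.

No

Counterexample: take x = 1/2, y = 1/2.
x ∧ y = 1/2 ∧ 1/2 = 1/2
¬(x ∧ y) = ¬1/2 = 0
¬¬(x ∧ y) = ¬0 = 1
¬¬(x ∧ y) ⊃ (x ∧ y) = 1 ⊃ 1/2 = 1/2
This gives 1/2 ≠ 1.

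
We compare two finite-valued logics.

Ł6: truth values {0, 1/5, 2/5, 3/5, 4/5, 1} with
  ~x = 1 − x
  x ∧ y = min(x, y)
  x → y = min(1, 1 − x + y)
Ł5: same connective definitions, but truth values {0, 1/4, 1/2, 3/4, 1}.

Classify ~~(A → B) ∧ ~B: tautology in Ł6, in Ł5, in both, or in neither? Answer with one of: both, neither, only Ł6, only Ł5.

In Ł6: at A = 0, B = 1/5 the value is 4/5 — not a tautology.
In Ł5: at A = 0, B = 1/4 the value is 3/4 — not a tautology.

neither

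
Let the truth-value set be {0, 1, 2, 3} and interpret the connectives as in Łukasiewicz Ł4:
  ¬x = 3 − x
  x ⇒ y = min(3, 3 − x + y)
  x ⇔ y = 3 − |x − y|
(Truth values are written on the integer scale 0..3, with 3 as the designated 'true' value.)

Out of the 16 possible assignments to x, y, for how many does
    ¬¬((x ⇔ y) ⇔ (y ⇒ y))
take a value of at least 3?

x = 0, y = 0 ↦ 3  ≥
x = 0, y = 1 ↦ 2  <
x = 0, y = 2 ↦ 1  <
x = 0, y = 3 ↦ 0  <
x = 1, y = 0 ↦ 2  <
x = 1, y = 1 ↦ 3  ≥
x = 1, y = 2 ↦ 2  <
x = 1, y = 3 ↦ 1  <
x = 2, y = 0 ↦ 1  <
x = 2, y = 1 ↦ 2  <
x = 2, y = 2 ↦ 3  ≥
x = 2, y = 3 ↦ 2  <
x = 3, y = 0 ↦ 0  <
x = 3, y = 1 ↦ 1  <
x = 3, y = 2 ↦ 2  <
x = 3, y = 3 ↦ 3  ≥
So 4 of the 16 assignments meet the threshold.

4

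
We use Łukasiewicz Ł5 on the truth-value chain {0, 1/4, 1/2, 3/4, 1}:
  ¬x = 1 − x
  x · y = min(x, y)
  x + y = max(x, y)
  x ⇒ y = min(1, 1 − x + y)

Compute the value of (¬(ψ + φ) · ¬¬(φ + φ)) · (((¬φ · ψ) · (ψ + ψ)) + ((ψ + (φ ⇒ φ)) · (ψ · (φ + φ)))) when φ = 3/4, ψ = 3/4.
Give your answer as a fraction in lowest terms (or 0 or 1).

ψ + φ = 3/4 + 3/4 = 3/4
¬(ψ + φ) = ¬3/4 = 1/4
φ + φ = 3/4 + 3/4 = 3/4
¬(φ + φ) = ¬3/4 = 1/4
¬¬(φ + φ) = ¬1/4 = 3/4
¬(ψ + φ) · ¬¬(φ + φ) = 1/4 · 3/4 = 1/4
¬φ = ¬3/4 = 1/4
¬φ · ψ = 1/4 · 3/4 = 1/4
ψ + ψ = 3/4 + 3/4 = 3/4
(¬φ · ψ) · (ψ + ψ) = 1/4 · 3/4 = 1/4
φ ⇒ φ = 3/4 ⇒ 3/4 = 1
ψ + (φ ⇒ φ) = 3/4 + 1 = 1
φ + φ = 3/4 + 3/4 = 3/4
ψ · (φ + φ) = 3/4 · 3/4 = 3/4
(ψ + (φ ⇒ φ)) · (ψ · (φ + φ)) = 1 · 3/4 = 3/4
((¬φ · ψ) · (ψ + ψ)) + ((ψ + (φ ⇒ φ)) · (ψ · (φ + φ))) = 1/4 + 3/4 = 3/4
(¬(ψ + φ) · ¬¬(φ + φ)) · (((¬φ · ψ) · (ψ + ψ)) + ((ψ + (φ ⇒ φ)) · (ψ · (φ + φ)))) = 1/4 · 3/4 = 1/4

1/4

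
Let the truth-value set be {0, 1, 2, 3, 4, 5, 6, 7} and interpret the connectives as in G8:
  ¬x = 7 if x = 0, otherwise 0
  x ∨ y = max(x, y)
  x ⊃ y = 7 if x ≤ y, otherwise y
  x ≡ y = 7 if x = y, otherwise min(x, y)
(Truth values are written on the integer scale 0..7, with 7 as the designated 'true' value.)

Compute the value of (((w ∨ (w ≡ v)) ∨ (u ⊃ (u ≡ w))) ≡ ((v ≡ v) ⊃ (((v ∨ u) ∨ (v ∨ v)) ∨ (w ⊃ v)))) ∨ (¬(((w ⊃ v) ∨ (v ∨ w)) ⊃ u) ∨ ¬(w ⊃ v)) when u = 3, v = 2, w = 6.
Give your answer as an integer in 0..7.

w ≡ v = 6 ≡ 2 = 2
w ∨ (w ≡ v) = 6 ∨ 2 = 6
u ≡ w = 3 ≡ 6 = 3
u ⊃ (u ≡ w) = 3 ⊃ 3 = 7
(w ∨ (w ≡ v)) ∨ (u ⊃ (u ≡ w)) = 6 ∨ 7 = 7
v ≡ v = 2 ≡ 2 = 7
v ∨ u = 2 ∨ 3 = 3
v ∨ v = 2 ∨ 2 = 2
(v ∨ u) ∨ (v ∨ v) = 3 ∨ 2 = 3
w ⊃ v = 6 ⊃ 2 = 2
((v ∨ u) ∨ (v ∨ v)) ∨ (w ⊃ v) = 3 ∨ 2 = 3
(v ≡ v) ⊃ (((v ∨ u) ∨ (v ∨ v)) ∨ (w ⊃ v)) = 7 ⊃ 3 = 3
((w ∨ (w ≡ v)) ∨ (u ⊃ (u ≡ w))) ≡ ((v ≡ v) ⊃ (((v ∨ u) ∨ (v ∨ v)) ∨ (w ⊃ v))) = 7 ≡ 3 = 3
w ⊃ v = 6 ⊃ 2 = 2
v ∨ w = 2 ∨ 6 = 6
(w ⊃ v) ∨ (v ∨ w) = 2 ∨ 6 = 6
((w ⊃ v) ∨ (v ∨ w)) ⊃ u = 6 ⊃ 3 = 3
¬(((w ⊃ v) ∨ (v ∨ w)) ⊃ u) = ¬3 = 0
w ⊃ v = 6 ⊃ 2 = 2
¬(w ⊃ v) = ¬2 = 0
¬(((w ⊃ v) ∨ (v ∨ w)) ⊃ u) ∨ ¬(w ⊃ v) = 0 ∨ 0 = 0
(((w ∨ (w ≡ v)) ∨ (u ⊃ (u ≡ w))) ≡ ((v ≡ v) ⊃ (((v ∨ u) ∨ (v ∨ v)) ∨ (w ⊃ v)))) ∨ (¬(((w ⊃ v) ∨ (v ∨ w)) ⊃ u) ∨ ¬(w ⊃ v)) = 3 ∨ 0 = 3

3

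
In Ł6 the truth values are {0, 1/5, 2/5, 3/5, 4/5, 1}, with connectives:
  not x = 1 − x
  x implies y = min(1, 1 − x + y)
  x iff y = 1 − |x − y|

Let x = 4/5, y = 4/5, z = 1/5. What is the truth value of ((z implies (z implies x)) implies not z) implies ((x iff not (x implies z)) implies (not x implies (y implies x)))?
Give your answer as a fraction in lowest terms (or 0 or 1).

1

z implies x = 1/5 implies 4/5 = 1
z implies (z implies x) = 1/5 implies 1 = 1
not z = not 1/5 = 4/5
(z implies (z implies x)) implies not z = 1 implies 4/5 = 4/5
x implies z = 4/5 implies 1/5 = 2/5
not (x implies z) = not 2/5 = 3/5
x iff not (x implies z) = 4/5 iff 3/5 = 4/5
not x = not 4/5 = 1/5
y implies x = 4/5 implies 4/5 = 1
not x implies (y implies x) = 1/5 implies 1 = 1
(x iff not (x implies z)) implies (not x implies (y implies x)) = 4/5 implies 1 = 1
((z implies (z implies x)) implies not z) implies ((x iff not (x implies z)) implies (not x implies (y implies x))) = 4/5 implies 1 = 1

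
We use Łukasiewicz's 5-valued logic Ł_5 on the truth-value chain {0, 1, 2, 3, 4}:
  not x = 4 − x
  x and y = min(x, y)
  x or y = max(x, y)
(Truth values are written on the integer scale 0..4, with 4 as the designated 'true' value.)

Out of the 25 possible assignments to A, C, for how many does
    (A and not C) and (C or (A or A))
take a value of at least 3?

value 4: 1 assignment (counts)
value 3: 3 assignments (counts)
value 2: 5 assignments
value 1: 7 assignments
value 0: 9 assignments
So 4 of the 25 assignments meet the threshold.

4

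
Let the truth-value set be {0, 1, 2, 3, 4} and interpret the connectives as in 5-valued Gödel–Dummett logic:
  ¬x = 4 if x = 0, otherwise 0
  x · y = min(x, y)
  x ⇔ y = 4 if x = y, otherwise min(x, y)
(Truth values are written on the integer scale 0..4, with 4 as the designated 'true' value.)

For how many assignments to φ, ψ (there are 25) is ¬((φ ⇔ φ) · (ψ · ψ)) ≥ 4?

5

value 4: 5 assignments (counts)
value 0: 20 assignments
So 5 of the 25 assignments meet the threshold.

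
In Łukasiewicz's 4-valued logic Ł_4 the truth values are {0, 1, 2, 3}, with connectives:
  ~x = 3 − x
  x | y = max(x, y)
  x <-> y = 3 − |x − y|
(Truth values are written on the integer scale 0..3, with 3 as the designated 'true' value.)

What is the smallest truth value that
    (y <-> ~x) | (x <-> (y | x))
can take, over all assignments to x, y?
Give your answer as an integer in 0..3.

2

Take x = 0, y = 1:
~x = ~0 = 3
y <-> ~x = 1 <-> 3 = 1
y | x = 1 | 0 = 1
x <-> (y | x) = 0 <-> 1 = 2
(y <-> ~x) | (x <-> (y | x)) = 1 | 2 = 2
No assignment yields a value below 2, so this is the minimum.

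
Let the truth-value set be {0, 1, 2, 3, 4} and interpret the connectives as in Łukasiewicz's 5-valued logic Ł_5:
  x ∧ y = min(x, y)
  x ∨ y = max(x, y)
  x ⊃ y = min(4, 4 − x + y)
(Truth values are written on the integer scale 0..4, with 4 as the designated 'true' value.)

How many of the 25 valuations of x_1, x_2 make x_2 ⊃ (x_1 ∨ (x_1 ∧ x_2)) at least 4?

value 4: 15 assignments (counts)
value 3: 4 assignments
value 2: 3 assignments
value 1: 2 assignments
value 0: 1 assignment
So 15 of the 25 assignments meet the threshold.

15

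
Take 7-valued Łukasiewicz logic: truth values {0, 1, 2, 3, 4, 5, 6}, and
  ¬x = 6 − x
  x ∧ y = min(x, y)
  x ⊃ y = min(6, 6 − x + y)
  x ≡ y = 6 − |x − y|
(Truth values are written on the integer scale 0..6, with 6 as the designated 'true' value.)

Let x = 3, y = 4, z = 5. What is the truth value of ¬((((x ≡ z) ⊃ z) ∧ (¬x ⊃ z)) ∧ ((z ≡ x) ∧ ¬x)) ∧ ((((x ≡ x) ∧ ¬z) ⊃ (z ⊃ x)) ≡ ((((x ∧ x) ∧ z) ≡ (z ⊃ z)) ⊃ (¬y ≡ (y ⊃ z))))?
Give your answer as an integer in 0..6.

x ≡ z = 3 ≡ 5 = 4
(x ≡ z) ⊃ z = 4 ⊃ 5 = 6
¬x = ¬3 = 3
¬x ⊃ z = 3 ⊃ 5 = 6
((x ≡ z) ⊃ z) ∧ (¬x ⊃ z) = 6 ∧ 6 = 6
z ≡ x = 5 ≡ 3 = 4
¬x = ¬3 = 3
(z ≡ x) ∧ ¬x = 4 ∧ 3 = 3
(((x ≡ z) ⊃ z) ∧ (¬x ⊃ z)) ∧ ((z ≡ x) ∧ ¬x) = 6 ∧ 3 = 3
¬((((x ≡ z) ⊃ z) ∧ (¬x ⊃ z)) ∧ ((z ≡ x) ∧ ¬x)) = ¬3 = 3
x ≡ x = 3 ≡ 3 = 6
¬z = ¬5 = 1
(x ≡ x) ∧ ¬z = 6 ∧ 1 = 1
z ⊃ x = 5 ⊃ 3 = 4
((x ≡ x) ∧ ¬z) ⊃ (z ⊃ x) = 1 ⊃ 4 = 6
x ∧ x = 3 ∧ 3 = 3
(x ∧ x) ∧ z = 3 ∧ 5 = 3
z ⊃ z = 5 ⊃ 5 = 6
((x ∧ x) ∧ z) ≡ (z ⊃ z) = 3 ≡ 6 = 3
¬y = ¬4 = 2
y ⊃ z = 4 ⊃ 5 = 6
¬y ≡ (y ⊃ z) = 2 ≡ 6 = 2
(((x ∧ x) ∧ z) ≡ (z ⊃ z)) ⊃ (¬y ≡ (y ⊃ z)) = 3 ⊃ 2 = 5
(((x ≡ x) ∧ ¬z) ⊃ (z ⊃ x)) ≡ ((((x ∧ x) ∧ z) ≡ (z ⊃ z)) ⊃ (¬y ≡ (y ⊃ z))) = 6 ≡ 5 = 5
¬((((x ≡ z) ⊃ z) ∧ (¬x ⊃ z)) ∧ ((z ≡ x) ∧ ¬x)) ∧ ((((x ≡ x) ∧ ¬z) ⊃ (z ⊃ x)) ≡ ((((x ∧ x) ∧ z) ≡ (z ⊃ z)) ⊃ (¬y ≡ (y ⊃ z)))) = 3 ∧ 5 = 3

3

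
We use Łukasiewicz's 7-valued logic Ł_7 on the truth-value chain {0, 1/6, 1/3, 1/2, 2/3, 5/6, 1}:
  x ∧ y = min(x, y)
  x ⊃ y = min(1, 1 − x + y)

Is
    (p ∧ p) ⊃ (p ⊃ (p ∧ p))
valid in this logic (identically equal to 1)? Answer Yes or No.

p = 0 ↦ 1
p = 1/6 ↦ 1
p = 1/3 ↦ 1
p = 1/2 ↦ 1
p = 2/3 ↦ 1
p = 5/6 ↦ 1
p = 1 ↦ 1
Every assignment gives a value ≥ 1.

Yes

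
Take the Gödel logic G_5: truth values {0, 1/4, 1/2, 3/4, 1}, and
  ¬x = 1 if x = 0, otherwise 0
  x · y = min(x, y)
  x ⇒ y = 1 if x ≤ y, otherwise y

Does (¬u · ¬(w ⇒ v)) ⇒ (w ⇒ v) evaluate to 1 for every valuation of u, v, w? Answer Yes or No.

Counterexample: take u = 0, v = 0, w = 1/4.
¬u = ¬0 = 1
w ⇒ v = 1/4 ⇒ 0 = 0
¬(w ⇒ v) = ¬0 = 1
¬u · ¬(w ⇒ v) = 1 · 1 = 1
w ⇒ v = 1/4 ⇒ 0 = 0
(¬u · ¬(w ⇒ v)) ⇒ (w ⇒ v) = 1 ⇒ 0 = 0
This gives 0 ≠ 1.

No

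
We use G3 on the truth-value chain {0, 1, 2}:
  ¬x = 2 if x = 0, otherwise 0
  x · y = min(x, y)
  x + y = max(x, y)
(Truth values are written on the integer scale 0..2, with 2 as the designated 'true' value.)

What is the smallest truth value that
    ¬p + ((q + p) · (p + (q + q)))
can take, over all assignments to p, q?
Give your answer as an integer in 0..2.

Take p = 1, q = 0:
¬p = ¬1 = 0
q + p = 0 + 1 = 1
q + q = 0 + 0 = 0
p + (q + q) = 1 + 0 = 1
(q + p) · (p + (q + q)) = 1 · 1 = 1
¬p + ((q + p) · (p + (q + q))) = 0 + 1 = 1
No assignment yields a value below 1, so this is the minimum.

1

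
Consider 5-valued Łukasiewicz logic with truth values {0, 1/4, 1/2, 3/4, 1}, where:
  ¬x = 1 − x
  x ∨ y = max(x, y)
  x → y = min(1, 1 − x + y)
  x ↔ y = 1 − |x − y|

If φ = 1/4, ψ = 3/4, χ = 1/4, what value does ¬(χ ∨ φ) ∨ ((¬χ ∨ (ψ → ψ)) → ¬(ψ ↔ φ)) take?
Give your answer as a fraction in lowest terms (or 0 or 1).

3/4

χ ∨ φ = 1/4 ∨ 1/4 = 1/4
¬(χ ∨ φ) = ¬1/4 = 3/4
¬χ = ¬1/4 = 3/4
ψ → ψ = 3/4 → 3/4 = 1
¬χ ∨ (ψ → ψ) = 3/4 ∨ 1 = 1
ψ ↔ φ = 3/4 ↔ 1/4 = 1/2
¬(ψ ↔ φ) = ¬1/2 = 1/2
(¬χ ∨ (ψ → ψ)) → ¬(ψ ↔ φ) = 1 → 1/2 = 1/2
¬(χ ∨ φ) ∨ ((¬χ ∨ (ψ → ψ)) → ¬(ψ ↔ φ)) = 3/4 ∨ 1/2 = 3/4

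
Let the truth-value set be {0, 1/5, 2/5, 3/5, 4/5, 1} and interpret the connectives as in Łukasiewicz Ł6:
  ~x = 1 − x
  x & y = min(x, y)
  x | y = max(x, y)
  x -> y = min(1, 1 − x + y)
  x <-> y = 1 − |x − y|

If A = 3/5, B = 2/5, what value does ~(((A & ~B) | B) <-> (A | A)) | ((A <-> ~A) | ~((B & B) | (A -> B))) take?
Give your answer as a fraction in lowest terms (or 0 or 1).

4/5

~B = ~2/5 = 3/5
A & ~B = 3/5 & 3/5 = 3/5
(A & ~B) | B = 3/5 | 2/5 = 3/5
A | A = 3/5 | 3/5 = 3/5
((A & ~B) | B) <-> (A | A) = 3/5 <-> 3/5 = 1
~(((A & ~B) | B) <-> (A | A)) = ~1 = 0
~A = ~3/5 = 2/5
A <-> ~A = 3/5 <-> 2/5 = 4/5
B & B = 2/5 & 2/5 = 2/5
A -> B = 3/5 -> 2/5 = 4/5
(B & B) | (A -> B) = 2/5 | 4/5 = 4/5
~((B & B) | (A -> B)) = ~4/5 = 1/5
(A <-> ~A) | ~((B & B) | (A -> B)) = 4/5 | 1/5 = 4/5
~(((A & ~B) | B) <-> (A | A)) | ((A <-> ~A) | ~((B & B) | (A -> B))) = 0 | 4/5 = 4/5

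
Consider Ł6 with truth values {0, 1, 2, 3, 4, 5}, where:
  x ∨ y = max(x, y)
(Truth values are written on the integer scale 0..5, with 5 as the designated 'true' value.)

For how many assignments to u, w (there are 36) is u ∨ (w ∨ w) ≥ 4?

value 5: 11 assignments (counts)
value 4: 9 assignments (counts)
value 3: 7 assignments
value 2: 5 assignments
value 1: 3 assignments
value 0: 1 assignment
So 20 of the 36 assignments meet the threshold.

20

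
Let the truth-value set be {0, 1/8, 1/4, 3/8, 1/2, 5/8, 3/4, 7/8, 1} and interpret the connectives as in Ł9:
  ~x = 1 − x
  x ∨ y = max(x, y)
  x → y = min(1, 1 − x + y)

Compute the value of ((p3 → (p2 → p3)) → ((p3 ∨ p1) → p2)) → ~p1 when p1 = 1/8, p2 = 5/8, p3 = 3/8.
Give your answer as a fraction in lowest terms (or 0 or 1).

7/8

p2 → p3 = 5/8 → 3/8 = 3/4
p3 → (p2 → p3) = 3/8 → 3/4 = 1
p3 ∨ p1 = 3/8 ∨ 1/8 = 3/8
(p3 ∨ p1) → p2 = 3/8 → 5/8 = 1
(p3 → (p2 → p3)) → ((p3 ∨ p1) → p2) = 1 → 1 = 1
~p1 = ~1/8 = 7/8
((p3 → (p2 → p3)) → ((p3 ∨ p1) → p2)) → ~p1 = 1 → 7/8 = 7/8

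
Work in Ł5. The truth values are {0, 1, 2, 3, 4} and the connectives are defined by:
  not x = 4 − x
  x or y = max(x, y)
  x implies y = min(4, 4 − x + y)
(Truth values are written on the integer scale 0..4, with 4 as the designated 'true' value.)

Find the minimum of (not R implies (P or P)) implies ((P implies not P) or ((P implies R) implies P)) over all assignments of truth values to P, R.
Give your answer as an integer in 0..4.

Take P = 3, R = 3:
not R = not 3 = 1
P or P = 3 or 3 = 3
not R implies (P or P) = 1 implies 3 = 4
not P = not 3 = 1
P implies not P = 3 implies 1 = 2
P implies R = 3 implies 3 = 4
(P implies R) implies P = 4 implies 3 = 3
(P implies not P) or ((P implies R) implies P) = 2 or 3 = 3
(not R implies (P or P)) implies ((P implies not P) or ((P implies R) implies P)) = 4 implies 3 = 3
No assignment yields a value below 3, so this is the minimum.

3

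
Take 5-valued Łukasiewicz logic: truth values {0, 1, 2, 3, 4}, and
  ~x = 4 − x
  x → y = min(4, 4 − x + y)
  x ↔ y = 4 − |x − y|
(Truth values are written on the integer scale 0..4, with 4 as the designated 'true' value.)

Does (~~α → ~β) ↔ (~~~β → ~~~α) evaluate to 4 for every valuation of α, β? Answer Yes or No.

No

Counterexample: take α = 1, β = 0.
~α = ~1 = 3
~~α = ~3 = 1
~β = ~0 = 4
~~α → ~β = 1 → 4 = 4
~β = ~0 = 4
~~β = ~4 = 0
~~~β = ~0 = 4
~α = ~1 = 3
~~α = ~3 = 1
~~~α = ~1 = 3
~~~β → ~~~α = 4 → 3 = 3
(~~α → ~β) ↔ (~~~β → ~~~α) = 4 ↔ 3 = 3
This gives 3 ≠ 4.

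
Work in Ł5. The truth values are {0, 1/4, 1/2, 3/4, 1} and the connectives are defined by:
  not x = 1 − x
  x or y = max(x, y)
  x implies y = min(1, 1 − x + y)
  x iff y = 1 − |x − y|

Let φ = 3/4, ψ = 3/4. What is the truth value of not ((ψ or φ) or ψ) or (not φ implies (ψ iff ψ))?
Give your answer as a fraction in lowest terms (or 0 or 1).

ψ or φ = 3/4 or 3/4 = 3/4
(ψ or φ) or ψ = 3/4 or 3/4 = 3/4
not ((ψ or φ) or ψ) = not 3/4 = 1/4
not φ = not 3/4 = 1/4
ψ iff ψ = 3/4 iff 3/4 = 1
not φ implies (ψ iff ψ) = 1/4 implies 1 = 1
not ((ψ or φ) or ψ) or (not φ implies (ψ iff ψ)) = 1/4 or 1 = 1

1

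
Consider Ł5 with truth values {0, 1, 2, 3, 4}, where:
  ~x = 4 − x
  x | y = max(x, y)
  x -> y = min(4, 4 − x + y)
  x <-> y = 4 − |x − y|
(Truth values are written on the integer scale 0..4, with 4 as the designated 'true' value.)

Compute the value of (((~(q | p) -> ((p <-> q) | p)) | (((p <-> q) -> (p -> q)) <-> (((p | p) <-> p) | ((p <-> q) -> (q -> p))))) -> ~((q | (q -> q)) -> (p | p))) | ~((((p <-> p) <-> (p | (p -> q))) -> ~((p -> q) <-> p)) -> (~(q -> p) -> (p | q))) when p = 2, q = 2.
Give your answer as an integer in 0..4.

2

q | p = 2 | 2 = 2
~(q | p) = ~2 = 2
p <-> q = 2 <-> 2 = 4
(p <-> q) | p = 4 | 2 = 4
~(q | p) -> ((p <-> q) | p) = 2 -> 4 = 4
p <-> q = 2 <-> 2 = 4
p -> q = 2 -> 2 = 4
(p <-> q) -> (p -> q) = 4 -> 4 = 4
p | p = 2 | 2 = 2
(p | p) <-> p = 2 <-> 2 = 4
p <-> q = 2 <-> 2 = 4
q -> p = 2 -> 2 = 4
(p <-> q) -> (q -> p) = 4 -> 4 = 4
((p | p) <-> p) | ((p <-> q) -> (q -> p)) = 4 | 4 = 4
((p <-> q) -> (p -> q)) <-> (((p | p) <-> p) | ((p <-> q) -> (q -> p))) = 4 <-> 4 = 4
(~(q | p) -> ((p <-> q) | p)) | (((p <-> q) -> (p -> q)) <-> (((p | p) <-> p) | ((p <-> q) -> (q -> p)))) = 4 | 4 = 4
q -> q = 2 -> 2 = 4
q | (q -> q) = 2 | 4 = 4
p | p = 2 | 2 = 2
(q | (q -> q)) -> (p | p) = 4 -> 2 = 2
~((q | (q -> q)) -> (p | p)) = ~2 = 2
((~(q | p) -> ((p <-> q) | p)) | (((p <-> q) -> (p -> q)) <-> (((p | p) <-> p) | ((p <-> q) -> (q -> p))))) -> ~((q | (q -> q)) -> (p | p)) = 4 -> 2 = 2
p <-> p = 2 <-> 2 = 4
p -> q = 2 -> 2 = 4
p | (p -> q) = 2 | 4 = 4
(p <-> p) <-> (p | (p -> q)) = 4 <-> 4 = 4
p -> q = 2 -> 2 = 4
(p -> q) <-> p = 4 <-> 2 = 2
~((p -> q) <-> p) = ~2 = 2
((p <-> p) <-> (p | (p -> q))) -> ~((p -> q) <-> p) = 4 -> 2 = 2
q -> p = 2 -> 2 = 4
~(q -> p) = ~4 = 0
p | q = 2 | 2 = 2
~(q -> p) -> (p | q) = 0 -> 2 = 4
(((p <-> p) <-> (p | (p -> q))) -> ~((p -> q) <-> p)) -> (~(q -> p) -> (p | q)) = 2 -> 4 = 4
~((((p <-> p) <-> (p | (p -> q))) -> ~((p -> q) <-> p)) -> (~(q -> p) -> (p | q))) = ~4 = 0
(((~(q | p) -> ((p <-> q) | p)) | (((p <-> q) -> (p -> q)) <-> (((p | p) <-> p) | ((p <-> q) -> (q -> p))))) -> ~((q | (q -> q)) -> (p | p))) | ~((((p <-> p) <-> (p | (p -> q))) -> ~((p -> q) <-> p)) -> (~(q -> p) -> (p | q))) = 2 | 0 = 2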